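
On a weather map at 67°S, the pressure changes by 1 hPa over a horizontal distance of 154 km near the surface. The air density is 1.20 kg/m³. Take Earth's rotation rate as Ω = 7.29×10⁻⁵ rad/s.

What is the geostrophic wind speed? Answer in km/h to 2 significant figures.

Coriolis parameter at 67°S:
f = 2Ω sin φ = 2 × 7.29×10⁻⁵ × sin 67° = 1.34×10⁻⁴ s⁻¹
Pressure gradient: |∂P/∂n| = 100 Pa / 154000 m = 6.49×10⁻⁴ Pa/m
Geostrophic balance (pressure-gradient force = Coriolis force):
V_g = (1/(fρ)) |∂P/∂n| = 6.49×10⁻⁴ / (1.34×10⁻⁴ × 1.20) = 4.03 m/s
Converting: 4.03 m/s × 3.6 = 15 km/h

15 km/h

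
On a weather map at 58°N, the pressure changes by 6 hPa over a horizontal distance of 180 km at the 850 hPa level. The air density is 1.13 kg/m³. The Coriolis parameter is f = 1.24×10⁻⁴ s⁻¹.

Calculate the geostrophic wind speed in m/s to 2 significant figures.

Pressure gradient: |∂P/∂n| = 600 Pa / 180000 m = 3.33×10⁻³ Pa/m
Geostrophic balance (pressure-gradient force = Coriolis force):
V_g = (1/(fρ)) |∂P/∂n| = 3.33×10⁻³ / (1.24×10⁻⁴ × 1.13) = 23.8 m/s

24 m/s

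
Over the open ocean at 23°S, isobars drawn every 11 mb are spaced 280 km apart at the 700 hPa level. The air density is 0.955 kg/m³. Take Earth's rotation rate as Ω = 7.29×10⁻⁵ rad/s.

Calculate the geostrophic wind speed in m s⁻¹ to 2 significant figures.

Coriolis parameter at 23°S:
f = 2Ω sin φ = 2 × 7.29×10⁻⁵ × sin 23° = 5.70×10⁻⁵ s⁻¹
Pressure gradient: |∂P/∂n| = 1100 Pa / 280000 m = 3.93×10⁻³ Pa/m
Geostrophic balance (pressure-gradient force = Coriolis force):
V_g = (1/(fρ)) |∂P/∂n| = 3.93×10⁻³ / (5.70×10⁻⁵ × 0.955) = 72.2 m/s

72 m s⁻¹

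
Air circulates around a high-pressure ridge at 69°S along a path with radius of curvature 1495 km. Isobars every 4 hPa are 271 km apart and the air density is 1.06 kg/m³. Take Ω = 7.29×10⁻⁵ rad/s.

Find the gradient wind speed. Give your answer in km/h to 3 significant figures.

Coriolis parameter at 69°S:
f = 2Ω sin φ = 2 × 7.29×10⁻⁵ × sin 69° = 1.36×10⁻⁴ s⁻¹
Pressure gradient: |∂P/∂n| = 400 Pa / 271000 m = 1.48×10⁻³ Pa/m
Geostrophic speed: V_g = |∂P/∂n|/(fρ) = 1.48×10⁻³/(1.36×10⁻⁴ × 1.06) = 10.2 m/s
Around a high, pressure-gradient force acts outward with centrifugal, so Coriolis balances both:
fV = (1/ρ)|∂P/∂n| + V²/R  →  V² − fR·V + fR·V_g = 0
With fR = 1.36×10⁻⁴ × 1495×10³ m = 203 m/s:
V = [fR − √((fR)² − 4 fR V_g)]/2 = [203 − √(203² − 4×203×10.2)]/2 = 10.8 m/s
Supergeostrophic (V > V_g = 10.2 m/s), as expected around a high.
Converting: 10.8 m/s × 3.6 = 38.9 km/h

38.9 km/h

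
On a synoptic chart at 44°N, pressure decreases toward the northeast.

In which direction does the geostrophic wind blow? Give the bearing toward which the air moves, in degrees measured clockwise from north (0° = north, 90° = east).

135°

The pressure-gradient force points toward the northeast (bearing 045°).
Geostrophic balance: in the Northern Hemisphere the Coriolis force deflects motion to the right, so the geostrophic wind blows 90° to the right of the pressure-gradient force (low pressure on the left).
Rotating 045° by 90° clockwise gives 135° — the wind blows toward the southeast.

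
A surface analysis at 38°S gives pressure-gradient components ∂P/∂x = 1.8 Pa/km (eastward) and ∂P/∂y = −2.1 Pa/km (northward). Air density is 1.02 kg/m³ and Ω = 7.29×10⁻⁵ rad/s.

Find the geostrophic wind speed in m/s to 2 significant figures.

30 m/s

Coriolis parameter at 38°S:
f = 2Ω sin φ = 2 × 7.29×10⁻⁵ × sin 38° = 8.98×10⁻⁵ s⁻¹
In the Southern Hemisphere f is negative: f = −8.98×10⁻⁵ s⁻¹.
Component geostrophic relations (x east, y north):
u_g = −(1/(fρ)) ∂P/∂y,  v_g = (1/(fρ)) ∂P/∂x
u_g = −(−2.1×10⁻³)/(−8.98×10⁻⁵ × 1.02) = −22.9 m/s;  v_g = (1.8×10⁻³)/(−8.98×10⁻⁵ × 1.02) = −19.7 m/s
|V_g| = √(u_g² + v_g²) = 30.2 m/s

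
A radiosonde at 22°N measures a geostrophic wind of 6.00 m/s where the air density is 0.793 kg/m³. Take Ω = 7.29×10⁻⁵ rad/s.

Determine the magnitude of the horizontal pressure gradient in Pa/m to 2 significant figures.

2.6×10⁻⁴ Pa/m

Coriolis parameter at 22°N:
f = 2Ω sin φ = 2 × 7.29×10⁻⁵ × sin 22° = 5.46×10⁻⁵ s⁻¹
Geostrophic balance rearranged: |∂P/∂n| = f ρ V_g
|∂P/∂n| = 5.46×10⁻⁵ × 0.793 × 6.00 = 2.60×10⁻⁴ Pa/m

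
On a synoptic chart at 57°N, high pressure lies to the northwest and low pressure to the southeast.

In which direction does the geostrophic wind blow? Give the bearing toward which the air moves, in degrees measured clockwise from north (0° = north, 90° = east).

225°

The pressure-gradient force points toward the southeast (bearing 135°).
Geostrophic balance: in the Northern Hemisphere the Coriolis force deflects motion to the right, so the geostrophic wind blows 90° to the right of the pressure-gradient force (low pressure on the left).
Rotating 135° by 90° clockwise gives 225° — the wind blows toward the southwest.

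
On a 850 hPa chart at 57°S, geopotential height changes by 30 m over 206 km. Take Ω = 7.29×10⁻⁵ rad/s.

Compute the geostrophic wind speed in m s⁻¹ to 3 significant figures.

Coriolis parameter at 57°S:
f = 2Ω sin φ = 2 × 7.29×10⁻⁵ × sin 57° = 1.22×10⁻⁴ s⁻¹
Height gradient: |∂Z/∂n| = 30 m / 206000 m = 1.46×10⁻⁴
On a pressure surface, geostrophic balance gives V_g = (g/f)|∂Z/∂n|:
V_g = 9.81 × 1.46×10⁻⁴ / 1.22×10⁻⁴ = 11.7 m/s

11.7 m s⁻¹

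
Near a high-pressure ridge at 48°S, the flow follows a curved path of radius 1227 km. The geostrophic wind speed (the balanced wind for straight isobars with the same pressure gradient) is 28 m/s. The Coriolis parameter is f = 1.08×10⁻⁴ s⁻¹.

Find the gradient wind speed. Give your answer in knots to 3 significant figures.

Around a high, pressure-gradient force acts outward with centrifugal, so Coriolis balances both:
fV = (1/ρ)|∂P/∂n| + V²/R  →  V² − fR·V + fR·V_g = 0
With fR = 1.08×10⁻⁴ × 1227×10³ m = 133 m/s:
V = [fR − √((fR)² − 4 fR V_g)]/2 = [133 − √(133² − 4×133×28)]/2 = 40.2 m/s
Supergeostrophic (V > V_g = 28 m/s), as expected around a high.
Converting: 40.2 m/s × 1.944 = 78.1 knots

78.1 knots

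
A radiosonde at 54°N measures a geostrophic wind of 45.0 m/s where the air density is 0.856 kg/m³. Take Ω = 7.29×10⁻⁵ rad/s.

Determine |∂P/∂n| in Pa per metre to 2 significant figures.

Coriolis parameter at 54°N:
f = 2Ω sin φ = 2 × 7.29×10⁻⁵ × sin 54° = 1.18×10⁻⁴ s⁻¹
Geostrophic balance rearranged: |∂P/∂n| = f ρ V_g
|∂P/∂n| = 1.18×10⁻⁴ × 0.856 × 45.0 = 4.54×10⁻³ Pa/m

4.5×10⁻³ Pa/m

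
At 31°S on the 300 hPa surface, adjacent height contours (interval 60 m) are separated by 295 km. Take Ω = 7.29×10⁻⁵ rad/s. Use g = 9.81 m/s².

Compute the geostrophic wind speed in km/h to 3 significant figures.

Coriolis parameter at 31°S:
f = 2Ω sin φ = 2 × 7.29×10⁻⁵ × sin 31° = 7.51×10⁻⁵ s⁻¹
Height gradient: |∂Z/∂n| = 60 m / 295000 m = 2.03×10⁻⁴
On a pressure surface, geostrophic balance gives V_g = (g/f)|∂Z/∂n|:
V_g = 9.81 × 2.03×10⁻⁴ / 7.51×10⁻⁵ = 26.6 m/s
Converting: 26.6 m/s × 3.6 = 95.7 km/h

95.7 km/h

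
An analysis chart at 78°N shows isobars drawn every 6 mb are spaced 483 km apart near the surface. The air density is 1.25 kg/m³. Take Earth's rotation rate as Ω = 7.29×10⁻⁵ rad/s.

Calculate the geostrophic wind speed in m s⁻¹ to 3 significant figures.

6.97 m s⁻¹

Coriolis parameter at 78°N:
f = 2Ω sin φ = 2 × 7.29×10⁻⁵ × sin 78° = 1.43×10⁻⁴ s⁻¹
Pressure gradient: |∂P/∂n| = 600 Pa / 483000 m = 1.24×10⁻³ Pa/m
Geostrophic balance (pressure-gradient force = Coriolis force):
V_g = (1/(fρ)) |∂P/∂n| = 1.24×10⁻³ / (1.43×10⁻⁴ × 1.25) = 6.97 m/s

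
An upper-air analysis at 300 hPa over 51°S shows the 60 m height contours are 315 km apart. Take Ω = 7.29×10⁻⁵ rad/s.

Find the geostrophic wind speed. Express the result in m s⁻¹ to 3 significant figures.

Coriolis parameter at 51°S:
f = 2Ω sin φ = 2 × 7.29×10⁻⁵ × sin 51° = 1.13×10⁻⁴ s⁻¹
Height gradient: |∂Z/∂n| = 60 m / 315000 m = 1.90×10⁻⁴
On a pressure surface, geostrophic balance gives V_g = (g/f)|∂Z/∂n|:
V_g = 9.81 × 1.90×10⁻⁴ / 1.13×10⁻⁴ = 16.5 m/s

16.5 m s⁻¹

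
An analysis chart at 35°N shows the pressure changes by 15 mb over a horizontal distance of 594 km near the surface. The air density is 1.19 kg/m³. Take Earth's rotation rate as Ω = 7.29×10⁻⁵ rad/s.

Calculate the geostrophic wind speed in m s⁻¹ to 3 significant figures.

25.4 m s⁻¹

Coriolis parameter at 35°N:
f = 2Ω sin φ = 2 × 7.29×10⁻⁵ × sin 35° = 8.36×10⁻⁵ s⁻¹
Pressure gradient: |∂P/∂n| = 1500 Pa / 594000 m = 2.53×10⁻³ Pa/m
Geostrophic balance (pressure-gradient force = Coriolis force):
V_g = (1/(fρ)) |∂P/∂n| = 2.53×10⁻³ / (8.36×10⁻⁵ × 1.19) = 25.4 m/s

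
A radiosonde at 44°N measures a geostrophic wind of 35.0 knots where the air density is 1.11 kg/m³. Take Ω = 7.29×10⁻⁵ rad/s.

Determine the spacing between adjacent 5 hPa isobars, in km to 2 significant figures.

Coriolis parameter at 44°N:
f = 2Ω sin φ = 2 × 7.29×10⁻⁵ × sin 44° = 1.01×10⁻⁴ s⁻¹
Wind speed in SI: 35.0 knots = 18.0 m/s
Geostrophic balance rearranged: |∂P/∂n| = f ρ V_g
|∂P/∂n| = 1.01×10⁻⁴ × 1.11 × 18.0 = 2.02×10⁻³ Pa/m
Isobar spacing: Δn = ΔP/|∂P/∂n| = 500 Pa / 2.02×10⁻³ Pa/m = 247009 m ≈ 250 km

250 km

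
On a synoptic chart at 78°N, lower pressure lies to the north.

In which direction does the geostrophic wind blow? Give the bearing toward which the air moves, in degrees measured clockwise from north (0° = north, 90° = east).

090°

The pressure-gradient force points toward the north (bearing 000°).
Geostrophic balance: in the Northern Hemisphere the Coriolis force deflects motion to the right, so the geostrophic wind blows 90° to the right of the pressure-gradient force (low pressure on the left).
Rotating 000° by 90° clockwise gives 090° — the wind blows toward the east.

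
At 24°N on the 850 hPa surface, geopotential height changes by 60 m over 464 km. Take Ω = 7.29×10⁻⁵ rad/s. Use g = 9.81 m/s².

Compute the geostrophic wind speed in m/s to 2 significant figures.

Coriolis parameter at 24°N:
f = 2Ω sin φ = 2 × 7.29×10⁻⁵ × sin 24° = 5.93×10⁻⁵ s⁻¹
Height gradient: |∂Z/∂n| = 60 m / 464000 m = 1.29×10⁻⁴
On a pressure surface, geostrophic balance gives V_g = (g/f)|∂Z/∂n|:
V_g = 9.81 × 1.29×10⁻⁴ / 5.93×10⁻⁵ = 21.4 m/s

21 m/s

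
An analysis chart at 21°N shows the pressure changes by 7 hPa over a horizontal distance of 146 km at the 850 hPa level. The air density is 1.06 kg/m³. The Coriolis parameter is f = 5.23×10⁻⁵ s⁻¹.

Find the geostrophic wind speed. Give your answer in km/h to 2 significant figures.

Pressure gradient: |∂P/∂n| = 700 Pa / 146000 m = 4.79×10⁻³ Pa/m
Geostrophic balance (pressure-gradient force = Coriolis force):
V_g = (1/(fρ)) |∂P/∂n| = 4.79×10⁻³ / (5.23×10⁻⁵ × 1.06) = 86.5 m/s
Converting: 86.5 m/s × 3.6 = 310 km/h

310 km/h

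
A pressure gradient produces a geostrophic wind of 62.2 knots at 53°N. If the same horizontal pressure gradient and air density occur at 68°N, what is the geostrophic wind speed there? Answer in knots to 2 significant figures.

54 knots

With the same pressure gradient and density, V_g ∝ 1/f ∝ 1/sin φ.
V₂ = V₁ · sin φ₁ / sin φ₂ = 62.2 × sin 53° / sin 68°
V₂ = 62.2 × 0.7986/0.9272 = 54 knots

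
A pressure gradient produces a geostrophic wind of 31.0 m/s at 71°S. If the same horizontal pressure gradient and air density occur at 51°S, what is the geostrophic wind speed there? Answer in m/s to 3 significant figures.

37.7 m/s

With the same pressure gradient and density, V_g ∝ 1/f ∝ 1/sin φ.
V₂ = V₁ · sin φ₁ / sin φ₂ = 31.0 × sin 71° / sin 51°
V₂ = 31.0 × 0.9455/0.7771 = 37.7 m/s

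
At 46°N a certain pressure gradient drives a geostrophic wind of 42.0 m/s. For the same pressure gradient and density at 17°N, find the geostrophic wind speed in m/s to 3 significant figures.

103 m/s

With the same pressure gradient and density, V_g ∝ 1/f ∝ 1/sin φ.
V₂ = V₁ · sin φ₁ / sin φ₂ = 42.0 × sin 46° / sin 17°
V₂ = 42.0 × 0.7193/0.2924 = 103 m/s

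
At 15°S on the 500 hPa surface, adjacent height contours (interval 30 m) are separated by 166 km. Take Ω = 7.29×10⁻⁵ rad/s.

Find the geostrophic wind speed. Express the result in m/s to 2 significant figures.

47 m/s

Coriolis parameter at 15°S:
f = 2Ω sin φ = 2 × 7.29×10⁻⁵ × sin 15° = 3.77×10⁻⁵ s⁻¹
Height gradient: |∂Z/∂n| = 30 m / 166000 m = 1.81×10⁻⁴
On a pressure surface, geostrophic balance gives V_g = (g/f)|∂Z/∂n|:
V_g = 9.81 × 1.81×10⁻⁴ / 3.77×10⁻⁵ = 47.0 m/s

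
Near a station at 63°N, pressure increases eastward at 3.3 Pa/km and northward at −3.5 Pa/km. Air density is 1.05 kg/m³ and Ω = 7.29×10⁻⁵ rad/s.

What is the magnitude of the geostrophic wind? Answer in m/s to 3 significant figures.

Coriolis parameter at 63°N:
f = 2Ω sin φ = 2 × 7.29×10⁻⁵ × sin 63° = 1.30×10⁻⁴ s⁻¹
Component geostrophic relations (x east, y north):
u_g = −(1/(fρ)) ∂P/∂y,  v_g = (1/(fρ)) ∂P/∂x
u_g = −(−3.5×10⁻³)/(1.30×10⁻⁴ × 1.05) = 25.7 m/s;  v_g = (3.3×10⁻³)/(1.30×10⁻⁴ × 1.05) = 24.2 m/s
|V_g| = √(u_g² + v_g²) = 35.3 m/s

35.3 m/s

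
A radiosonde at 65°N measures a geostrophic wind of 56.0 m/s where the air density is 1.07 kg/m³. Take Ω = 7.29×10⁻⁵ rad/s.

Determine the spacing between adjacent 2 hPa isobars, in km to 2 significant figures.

Coriolis parameter at 65°N:
f = 2Ω sin φ = 2 × 7.29×10⁻⁵ × sin 65° = 1.32×10⁻⁴ s⁻¹
Geostrophic balance rearranged: |∂P/∂n| = f ρ V_g
|∂P/∂n| = 1.32×10⁻⁴ × 1.07 × 56.0 = 7.92×10⁻³ Pa/m
Isobar spacing: Δn = ΔP/|∂P/∂n| = 200 Pa / 7.92×10⁻³ Pa/m = 25260 m ≈ 25 km

25 km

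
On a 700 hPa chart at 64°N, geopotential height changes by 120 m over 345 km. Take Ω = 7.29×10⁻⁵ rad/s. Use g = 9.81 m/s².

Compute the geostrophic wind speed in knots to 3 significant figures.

50.6 knots

Coriolis parameter at 64°N:
f = 2Ω sin φ = 2 × 7.29×10⁻⁵ × sin 64° = 1.31×10⁻⁴ s⁻¹
Height gradient: |∂Z/∂n| = 120 m / 345000 m = 3.48×10⁻⁴
On a pressure surface, geostrophic balance gives V_g = (g/f)|∂Z/∂n|:
V_g = 9.81 × 3.48×10⁻⁴ / 1.31×10⁻⁴ = 26.0 m/s
Converting: 26.0 m/s × 1.944 = 50.6 knots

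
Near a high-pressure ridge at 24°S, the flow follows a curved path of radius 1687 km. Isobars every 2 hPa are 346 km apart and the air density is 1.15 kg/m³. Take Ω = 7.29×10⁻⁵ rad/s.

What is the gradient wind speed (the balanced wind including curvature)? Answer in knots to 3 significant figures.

18.2 knots

Coriolis parameter at 24°S:
f = 2Ω sin φ = 2 × 7.29×10⁻⁵ × sin 24° = 5.93×10⁻⁵ s⁻¹
Pressure gradient: |∂P/∂n| = 200 Pa / 346000 m = 5.78×10⁻⁴ Pa/m
Geostrophic speed: V_g = |∂P/∂n|/(fρ) = 5.78×10⁻⁴/(5.93×10⁻⁵ × 1.15) = 8.48 m/s
Around a high, pressure-gradient force acts outward with centrifugal, so Coriolis balances both:
fV = (1/ρ)|∂P/∂n| + V²/R  →  V² − fR·V + fR·V_g = 0
With fR = 5.93×10⁻⁵ × 1687×10³ m = 100 m/s:
V = [fR − √((fR)² − 4 fR V_g)]/2 = [100 − √(100² − 4×100×8.48)]/2 = 9.35 m/s
Supergeostrophic (V > V_g = 8.48 m/s), as expected around a high.
Converting: 9.35 m/s × 1.944 = 18.2 knots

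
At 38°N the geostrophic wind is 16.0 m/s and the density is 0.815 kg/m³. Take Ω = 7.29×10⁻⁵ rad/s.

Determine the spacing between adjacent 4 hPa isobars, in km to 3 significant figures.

Coriolis parameter at 38°N:
f = 2Ω sin φ = 2 × 7.29×10⁻⁵ × sin 38° = 8.98×10⁻⁵ s⁻¹
Geostrophic balance rearranged: |∂P/∂n| = f ρ V_g
|∂P/∂n| = 8.98×10⁻⁵ × 0.815 × 16.0 = 1.17×10⁻³ Pa/m
Isobar spacing: Δn = ΔP/|∂P/∂n| = 400 Pa / 1.17×10⁻³ Pa/m = 341730 m ≈ 342 km

342 km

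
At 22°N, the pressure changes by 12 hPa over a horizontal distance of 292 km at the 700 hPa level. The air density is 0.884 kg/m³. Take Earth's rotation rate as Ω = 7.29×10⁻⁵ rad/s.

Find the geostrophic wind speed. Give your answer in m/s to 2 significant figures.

85 m/s

Coriolis parameter at 22°N:
f = 2Ω sin φ = 2 × 7.29×10⁻⁵ × sin 22° = 5.46×10⁻⁵ s⁻¹
Pressure gradient: |∂P/∂n| = 1200 Pa / 292000 m = 4.11×10⁻³ Pa/m
Geostrophic balance (pressure-gradient force = Coriolis force):
V_g = (1/(fρ)) |∂P/∂n| = 4.11×10⁻³ / (5.46×10⁻⁵ × 0.884) = 85.1 m/s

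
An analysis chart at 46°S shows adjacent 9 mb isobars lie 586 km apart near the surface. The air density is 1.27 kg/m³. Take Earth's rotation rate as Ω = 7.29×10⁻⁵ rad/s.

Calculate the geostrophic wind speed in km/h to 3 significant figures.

41.5 km/h

Coriolis parameter at 46°S:
f = 2Ω sin φ = 2 × 7.29×10⁻⁵ × sin 46° = 1.05×10⁻⁴ s⁻¹
Pressure gradient: |∂P/∂n| = 900 Pa / 586000 m = 1.54×10⁻³ Pa/m
Geostrophic balance (pressure-gradient force = Coriolis force):
V_g = (1/(fρ)) |∂P/∂n| = 1.54×10⁻³ / (1.05×10⁻⁴ × 1.27) = 11.5 m/s
Converting: 11.5 m/s × 3.6 = 41.5 km/h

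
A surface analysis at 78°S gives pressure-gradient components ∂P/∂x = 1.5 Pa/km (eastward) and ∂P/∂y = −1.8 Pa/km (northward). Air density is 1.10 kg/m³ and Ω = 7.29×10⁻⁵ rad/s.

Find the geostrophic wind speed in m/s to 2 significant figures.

Coriolis parameter at 78°S:
f = 2Ω sin φ = 2 × 7.29×10⁻⁵ × sin 78° = 1.43×10⁻⁴ s⁻¹
In the Southern Hemisphere f is negative: f = −1.43×10⁻⁴ s⁻¹.
Component geostrophic relations (x east, y north):
u_g = −(1/(fρ)) ∂P/∂y,  v_g = (1/(fρ)) ∂P/∂x
u_g = −(−1.8×10⁻³)/(−1.43×10⁻⁴ × 1.10) = −11.5 m/s;  v_g = (1.5×10⁻³)/(−1.43×10⁻⁴ × 1.10) = −9.56 m/s
|V_g| = √(u_g² + v_g²) = 14.9 m/s

15 m/s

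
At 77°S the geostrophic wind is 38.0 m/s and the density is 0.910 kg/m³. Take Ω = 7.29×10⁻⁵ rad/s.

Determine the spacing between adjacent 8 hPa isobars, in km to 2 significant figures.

160 km

Coriolis parameter at 77°S:
f = 2Ω sin φ = 2 × 7.29×10⁻⁵ × sin 77° = 1.42×10⁻⁴ s⁻¹
Geostrophic balance rearranged: |∂P/∂n| = f ρ V_g
|∂P/∂n| = 1.42×10⁻⁴ × 0.910 × 38.0 = 4.91×10⁻³ Pa/m
Isobar spacing: Δn = ΔP/|∂P/∂n| = 800 Pa / 4.91×10⁻³ Pa/m = 162848 m ≈ 160 km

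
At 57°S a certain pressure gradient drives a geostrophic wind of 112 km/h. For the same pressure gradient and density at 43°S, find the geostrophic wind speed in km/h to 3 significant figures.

With the same pressure gradient and density, V_g ∝ 1/f ∝ 1/sin φ.
V₂ = V₁ · sin φ₁ / sin φ₂ = 112 × sin 57° / sin 43°
V₂ = 112 × 0.8387/0.6820 = 138 km/h

138 km/h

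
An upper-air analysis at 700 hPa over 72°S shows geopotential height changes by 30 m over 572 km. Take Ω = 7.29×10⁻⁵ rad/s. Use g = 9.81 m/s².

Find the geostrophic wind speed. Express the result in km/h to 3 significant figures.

13.4 km/h

Coriolis parameter at 72°S:
f = 2Ω sin φ = 2 × 7.29×10⁻⁵ × sin 72° = 1.39×10⁻⁴ s⁻¹
Height gradient: |∂Z/∂n| = 30 m / 572000 m = 5.24×10⁻⁵
On a pressure surface, geostrophic balance gives V_g = (g/f)|∂Z/∂n|:
V_g = 9.81 × 5.24×10⁻⁵ / 1.39×10⁻⁴ = 3.71 m/s
Converting: 3.71 m/s × 3.6 = 13.4 km/h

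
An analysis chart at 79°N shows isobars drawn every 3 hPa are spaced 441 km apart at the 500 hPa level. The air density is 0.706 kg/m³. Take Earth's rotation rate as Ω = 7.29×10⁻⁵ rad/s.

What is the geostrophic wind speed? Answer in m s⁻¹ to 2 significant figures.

6.7 m s⁻¹

Coriolis parameter at 79°N:
f = 2Ω sin φ = 2 × 7.29×10⁻⁵ × sin 79° = 1.43×10⁻⁴ s⁻¹
Pressure gradient: |∂P/∂n| = 300 Pa / 441000 m = 6.80×10⁻⁴ Pa/m
Geostrophic balance (pressure-gradient force = Coriolis force):
V_g = (1/(fρ)) |∂P/∂n| = 6.80×10⁻⁴ / (1.43×10⁻⁴ × 0.706) = 6.73 m/s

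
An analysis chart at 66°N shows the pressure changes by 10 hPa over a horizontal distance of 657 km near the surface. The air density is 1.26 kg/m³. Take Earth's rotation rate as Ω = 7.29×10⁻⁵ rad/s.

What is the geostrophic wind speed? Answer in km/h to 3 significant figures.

32.6 km/h

Coriolis parameter at 66°N:
f = 2Ω sin φ = 2 × 7.29×10⁻⁵ × sin 66° = 1.33×10⁻⁴ s⁻¹
Pressure gradient: |∂P/∂n| = 1000 Pa / 657000 m = 1.52×10⁻³ Pa/m
Geostrophic balance (pressure-gradient force = Coriolis force):
V_g = (1/(fρ)) |∂P/∂n| = 1.52×10⁻³ / (1.33×10⁻⁴ × 1.26) = 9.07 m/s
Converting: 9.07 m/s × 3.6 = 32.6 km/h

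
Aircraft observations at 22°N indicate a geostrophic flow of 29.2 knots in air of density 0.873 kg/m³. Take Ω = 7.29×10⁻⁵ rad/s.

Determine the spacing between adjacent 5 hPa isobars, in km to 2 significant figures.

Coriolis parameter at 22°N:
f = 2Ω sin φ = 2 × 7.29×10⁻⁵ × sin 22° = 5.46×10⁻⁵ s⁻¹
Wind speed in SI: 29.2 knots = 15.0 m/s
Geostrophic balance rearranged: |∂P/∂n| = f ρ V_g
|∂P/∂n| = 5.46×10⁻⁵ × 0.873 × 15.0 = 7.16×10⁻⁴ Pa/m
Isobar spacing: Δn = ΔP/|∂P/∂n| = 500 Pa / 7.16×10⁻⁴ Pa/m = 698075 m ≈ 700 km

700 km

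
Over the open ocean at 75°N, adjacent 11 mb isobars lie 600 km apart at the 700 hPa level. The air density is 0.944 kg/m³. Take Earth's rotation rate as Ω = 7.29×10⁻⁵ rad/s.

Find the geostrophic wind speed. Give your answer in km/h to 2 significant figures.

Coriolis parameter at 75°N:
f = 2Ω sin φ = 2 × 7.29×10⁻⁵ × sin 75° = 1.41×10⁻⁴ s⁻¹
Pressure gradient: |∂P/∂n| = 1100 Pa / 600000 m = 1.83×10⁻³ Pa/m
Geostrophic balance (pressure-gradient force = Coriolis force):
V_g = (1/(fρ)) |∂P/∂n| = 1.83×10⁻³ / (1.41×10⁻⁴ × 0.944) = 13.8 m/s
Converting: 13.8 m/s × 3.6 = 50 km/h

50 km/h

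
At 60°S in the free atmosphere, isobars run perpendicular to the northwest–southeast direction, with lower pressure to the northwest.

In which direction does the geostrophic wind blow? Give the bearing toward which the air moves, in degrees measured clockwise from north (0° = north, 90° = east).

225°

The pressure-gradient force points toward the northwest (bearing 315°).
Geostrophic balance: in the Southern Hemisphere the Coriolis force deflects motion to the left, so the geostrophic wind blows 90° to the left of the pressure-gradient force (low pressure on the right).
Rotating 315° by 90° counterclockwise gives 225° — the wind blows toward the southwest.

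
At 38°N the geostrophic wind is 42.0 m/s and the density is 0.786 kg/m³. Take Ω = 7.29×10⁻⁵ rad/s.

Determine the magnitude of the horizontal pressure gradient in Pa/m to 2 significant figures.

3.0×10⁻³ Pa/m

Coriolis parameter at 38°N:
f = 2Ω sin φ = 2 × 7.29×10⁻⁵ × sin 38° = 8.98×10⁻⁵ s⁻¹
Geostrophic balance rearranged: |∂P/∂n| = f ρ V_g
|∂P/∂n| = 8.98×10⁻⁵ × 0.786 × 42.0 = 2.96×10⁻³ Pa/m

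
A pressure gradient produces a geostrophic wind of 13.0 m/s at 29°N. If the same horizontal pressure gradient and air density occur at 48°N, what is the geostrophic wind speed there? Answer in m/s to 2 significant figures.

With the same pressure gradient and density, V_g ∝ 1/f ∝ 1/sin φ.
V₂ = V₁ · sin φ₁ / sin φ₂ = 13.0 × sin 29° / sin 48°
V₂ = 13.0 × 0.4848/0.7431 = 8.5 m/s

8.5 m/s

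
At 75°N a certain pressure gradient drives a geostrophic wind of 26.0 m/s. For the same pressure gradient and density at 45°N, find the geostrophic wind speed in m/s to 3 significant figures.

35.5 m/s

With the same pressure gradient and density, V_g ∝ 1/f ∝ 1/sin φ.
V₂ = V₁ · sin φ₁ / sin φ₂ = 26.0 × sin 75° / sin 45°
V₂ = 26.0 × 0.9659/0.7071 = 35.5 m/s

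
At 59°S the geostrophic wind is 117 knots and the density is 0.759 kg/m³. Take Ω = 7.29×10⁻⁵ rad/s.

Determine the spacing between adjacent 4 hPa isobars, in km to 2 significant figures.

Coriolis parameter at 59°S:
f = 2Ω sin φ = 2 × 7.29×10⁻⁵ × sin 59° = 1.25×10⁻⁴ s⁻¹
Wind speed in SI: 117 knots = 60.2 m/s
Geostrophic balance rearranged: |∂P/∂n| = f ρ V_g
|∂P/∂n| = 1.25×10⁻⁴ × 0.759 × 60.2 = 5.71×10⁻³ Pa/m
Isobar spacing: Δn = ΔP/|∂P/∂n| = 400 Pa / 5.71×10⁻³ Pa/m = 70060 m ≈ 70 km

70 km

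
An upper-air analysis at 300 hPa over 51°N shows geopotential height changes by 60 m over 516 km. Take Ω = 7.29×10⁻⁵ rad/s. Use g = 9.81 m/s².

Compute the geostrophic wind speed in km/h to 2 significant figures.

36 km/h

Coriolis parameter at 51°N:
f = 2Ω sin φ = 2 × 7.29×10⁻⁵ × sin 51° = 1.13×10⁻⁴ s⁻¹
Height gradient: |∂Z/∂n| = 60 m / 516000 m = 1.16×10⁻⁴
On a pressure surface, geostrophic balance gives V_g = (g/f)|∂Z/∂n|:
V_g = 9.81 × 1.16×10⁻⁴ / 1.13×10⁻⁴ = 10.1 m/s
Converting: 10.1 m/s × 3.6 = 36 km/h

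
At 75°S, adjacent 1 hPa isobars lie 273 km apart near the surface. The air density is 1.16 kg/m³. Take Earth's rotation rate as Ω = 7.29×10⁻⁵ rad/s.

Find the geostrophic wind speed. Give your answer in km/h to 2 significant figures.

Coriolis parameter at 75°S:
f = 2Ω sin φ = 2 × 7.29×10⁻⁵ × sin 75° = 1.41×10⁻⁴ s⁻¹
Pressure gradient: |∂P/∂n| = 100 Pa / 273000 m = 3.66×10⁻⁴ Pa/m
Geostrophic balance (pressure-gradient force = Coriolis force):
V_g = (1/(fρ)) |∂P/∂n| = 3.66×10⁻⁴ / (1.41×10⁻⁴ × 1.16) = 2.24 m/s
Converting: 2.24 m/s × 3.6 = 8.1 km/h

8.1 km/h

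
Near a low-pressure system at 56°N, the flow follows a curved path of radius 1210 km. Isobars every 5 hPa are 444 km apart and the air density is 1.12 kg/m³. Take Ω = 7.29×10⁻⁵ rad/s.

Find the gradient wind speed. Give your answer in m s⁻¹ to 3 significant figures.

7.89 m s⁻¹

Coriolis parameter at 56°N:
f = 2Ω sin φ = 2 × 7.29×10⁻⁵ × sin 56° = 1.21×10⁻⁴ s⁻¹
Pressure gradient: |∂P/∂n| = 500 Pa / 444000 m = 1.13×10⁻³ Pa/m
Geostrophic speed: V_g = |∂P/∂n|/(fρ) = 1.13×10⁻³/(1.21×10⁻⁴ × 1.12) = 8.32 m/s
Around a low, centrifugal force acts outward with Coriolis, so pressure-gradient force balances both:
(1/ρ)|∂P/∂n| = fV + V²/R  →  V² + fR·V − fR·V_g = 0
With fR = 1.21×10⁻⁴ × 1210×10³ m = 146 m/s:
V = [−fR + √((fR)² + 4 fR V_g)]/2 = [−146 + √(146² + 4×146×8.32)]/2 = 7.89 m/s
Subgeostrophic (V < V_g = 8.32 m/s), as expected around a low.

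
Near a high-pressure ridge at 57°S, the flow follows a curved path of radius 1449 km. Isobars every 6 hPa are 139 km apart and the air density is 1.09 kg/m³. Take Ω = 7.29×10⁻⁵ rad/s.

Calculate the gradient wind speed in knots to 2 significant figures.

Coriolis parameter at 57°S:
f = 2Ω sin φ = 2 × 7.29×10⁻⁵ × sin 57° = 1.22×10⁻⁴ s⁻¹
Pressure gradient: |∂P/∂n| = 600 Pa / 139000 m = 4.32×10⁻³ Pa/m
Geostrophic speed: V_g = |∂P/∂n|/(fρ) = 4.32×10⁻³/(1.22×10⁻⁴ × 1.09) = 32.4 m/s
Around a high, pressure-gradient force acts outward with centrifugal, so Coriolis balances both:
fV = (1/ρ)|∂P/∂n| + V²/R  →  V² − fR·V + fR·V_g = 0
With fR = 1.22×10⁻⁴ × 1449×10³ m = 177 m/s:
V = [fR − √((fR)² − 4 fR V_g)]/2 = [177 − √(177² − 4×177×32.4)]/2 = 42.7 m/s
Supergeostrophic (V > V_g = 32.4 m/s), as expected around a high.
Converting: 42.7 m/s × 1.944 = 83 knots

83 knots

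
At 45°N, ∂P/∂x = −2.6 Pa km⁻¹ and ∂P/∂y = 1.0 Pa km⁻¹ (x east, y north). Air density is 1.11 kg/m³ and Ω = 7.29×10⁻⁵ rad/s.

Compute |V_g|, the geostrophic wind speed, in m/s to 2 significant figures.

24 m/s

Coriolis parameter at 45°N:
f = 2Ω sin φ = 2 × 7.29×10⁻⁵ × sin 45° = 1.03×10⁻⁴ s⁻¹
Component geostrophic relations (x east, y north):
u_g = −(1/(fρ)) ∂P/∂y,  v_g = (1/(fρ)) ∂P/∂x
u_g = −(1.0×10⁻³)/(1.03×10⁻⁴ × 1.11) = −8.74 m/s;  v_g = (−2.6×10⁻³)/(1.03×10⁻⁴ × 1.11) = −22.7 m/s
|V_g| = √(u_g² + v_g²) = 24.3 m/s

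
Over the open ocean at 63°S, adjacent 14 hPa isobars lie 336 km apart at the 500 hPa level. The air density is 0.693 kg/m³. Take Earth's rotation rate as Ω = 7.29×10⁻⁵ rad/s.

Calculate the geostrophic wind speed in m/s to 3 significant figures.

46.3 m/s

Coriolis parameter at 63°S:
f = 2Ω sin φ = 2 × 7.29×10⁻⁵ × sin 63° = 1.30×10⁻⁴ s⁻¹
Pressure gradient: |∂P/∂n| = 1400 Pa / 336000 m = 4.17×10⁻³ Pa/m
Geostrophic balance (pressure-gradient force = Coriolis force):
V_g = (1/(fρ)) |∂P/∂n| = 4.17×10⁻³ / (1.30×10⁻⁴ × 0.693) = 46.3 m/s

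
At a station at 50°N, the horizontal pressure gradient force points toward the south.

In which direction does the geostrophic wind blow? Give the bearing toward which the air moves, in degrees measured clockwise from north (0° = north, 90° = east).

270°

The pressure-gradient force points toward the south (bearing 180°).
Geostrophic balance: in the Northern Hemisphere the Coriolis force deflects motion to the right, so the geostrophic wind blows 90° to the right of the pressure-gradient force (low pressure on the left).
Rotating 180° by 90° clockwise gives 270° — the wind blows toward the west.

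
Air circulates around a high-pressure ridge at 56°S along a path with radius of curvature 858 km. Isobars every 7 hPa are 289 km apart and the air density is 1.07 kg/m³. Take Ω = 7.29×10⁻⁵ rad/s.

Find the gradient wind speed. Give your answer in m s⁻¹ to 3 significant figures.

24.5 m s⁻¹

Coriolis parameter at 56°S:
f = 2Ω sin φ = 2 × 7.29×10⁻⁵ × sin 56° = 1.21×10⁻⁴ s⁻¹
Pressure gradient: |∂P/∂n| = 700 Pa / 289000 m = 2.42×10⁻³ Pa/m
Geostrophic speed: V_g = |∂P/∂n|/(fρ) = 2.42×10⁻³/(1.21×10⁻⁴ × 1.07) = 18.7 m/s
Around a high, pressure-gradient force acts outward with centrifugal, so Coriolis balances both:
fV = (1/ρ)|∂P/∂n| + V²/R  →  V² − fR·V + fR·V_g = 0
With fR = 1.21×10⁻⁴ × 858×10³ m = 104 m/s:
V = [fR − √((fR)² − 4 fR V_g)]/2 = [104 − √(104² − 4×104×18.7)]/2 = 24.5 m/s
Supergeostrophic (V > V_g = 18.7 m/s), as expected around a high.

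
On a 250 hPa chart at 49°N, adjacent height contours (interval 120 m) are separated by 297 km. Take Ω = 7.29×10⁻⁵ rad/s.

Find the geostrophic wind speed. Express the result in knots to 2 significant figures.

70 knots

Coriolis parameter at 49°N:
f = 2Ω sin φ = 2 × 7.29×10⁻⁵ × sin 49° = 1.10×10⁻⁴ s⁻¹
Height gradient: |∂Z/∂n| = 120 m / 297000 m = 4.04×10⁻⁴
On a pressure surface, geostrophic balance gives V_g = (g/f)|∂Z/∂n|:
V_g = 9.81 × 4.04×10⁻⁴ / 1.10×10⁻⁴ = 36.0 m/s
Converting: 36.0 m/s × 1.944 = 70 knots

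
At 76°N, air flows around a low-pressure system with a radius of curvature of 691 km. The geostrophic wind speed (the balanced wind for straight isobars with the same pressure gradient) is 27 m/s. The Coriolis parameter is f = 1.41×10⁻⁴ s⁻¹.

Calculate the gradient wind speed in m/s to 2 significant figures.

22 m/s

Around a low, centrifugal force acts outward with Coriolis, so pressure-gradient force balances both:
(1/ρ)|∂P/∂n| = fV + V²/R  →  V² + fR·V − fR·V_g = 0
With fR = 1.41×10⁻⁴ × 691×10³ m = 97.4 m/s:
V = [−fR + √((fR)² + 4 fR V_g)]/2 = [−97.4 + √(97.4² + 4×97.4×27)]/2 = 22 m/s
Subgeostrophic (V < V_g = 27 m/s), as expected around a low.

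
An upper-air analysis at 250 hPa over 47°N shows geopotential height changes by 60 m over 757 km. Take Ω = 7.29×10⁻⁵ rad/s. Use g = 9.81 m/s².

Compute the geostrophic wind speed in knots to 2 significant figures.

14 knots

Coriolis parameter at 47°N:
f = 2Ω sin φ = 2 × 7.29×10⁻⁵ × sin 47° = 1.07×10⁻⁴ s⁻¹
Height gradient: |∂Z/∂n| = 60 m / 757000 m = 7.93×10⁻⁵
On a pressure surface, geostrophic balance gives V_g = (g/f)|∂Z/∂n|:
V_g = 9.81 × 7.93×10⁻⁵ / 1.07×10⁻⁴ = 7.29 m/s
Converting: 7.29 m/s × 1.944 = 14 knots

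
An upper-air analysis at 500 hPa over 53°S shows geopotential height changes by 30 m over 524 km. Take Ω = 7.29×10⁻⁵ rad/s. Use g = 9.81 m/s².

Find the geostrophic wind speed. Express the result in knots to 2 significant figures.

Coriolis parameter at 53°S:
f = 2Ω sin φ = 2 × 7.29×10⁻⁵ × sin 53° = 1.16×10⁻⁴ s⁻¹
Height gradient: |∂Z/∂n| = 30 m / 524000 m = 5.73×10⁻⁵
On a pressure surface, geostrophic balance gives V_g = (g/f)|∂Z/∂n|:
V_g = 9.81 × 5.73×10⁻⁵ / 1.16×10⁻⁴ = 4.82 m/s
Converting: 4.82 m/s × 1.944 = 9.4 knots

9.4 knots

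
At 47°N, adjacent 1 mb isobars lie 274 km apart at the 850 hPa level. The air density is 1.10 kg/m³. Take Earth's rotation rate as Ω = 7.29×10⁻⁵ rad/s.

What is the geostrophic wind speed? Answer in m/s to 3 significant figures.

Coriolis parameter at 47°N:
f = 2Ω sin φ = 2 × 7.29×10⁻⁵ × sin 47° = 1.07×10⁻⁴ s⁻¹
Pressure gradient: |∂P/∂n| = 100 Pa / 274000 m = 3.65×10⁻⁴ Pa/m
Geostrophic balance (pressure-gradient force = Coriolis force):
V_g = (1/(fρ)) |∂P/∂n| = 3.65×10⁻⁴ / (1.07×10⁻⁴ × 1.10) = 3.11 m/s

3.11 m/s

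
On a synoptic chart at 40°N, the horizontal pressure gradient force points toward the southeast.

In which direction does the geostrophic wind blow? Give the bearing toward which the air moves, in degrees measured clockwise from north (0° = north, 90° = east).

The pressure-gradient force points toward the southeast (bearing 135°).
Geostrophic balance: in the Northern Hemisphere the Coriolis force deflects motion to the right, so the geostrophic wind blows 90° to the right of the pressure-gradient force (low pressure on the left).
Rotating 135° by 90° clockwise gives 225° — the wind blows toward the southwest.

225°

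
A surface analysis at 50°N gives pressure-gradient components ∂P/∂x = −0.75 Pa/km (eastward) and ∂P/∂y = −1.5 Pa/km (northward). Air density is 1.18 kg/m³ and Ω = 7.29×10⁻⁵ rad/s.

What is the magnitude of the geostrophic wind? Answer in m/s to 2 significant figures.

Coriolis parameter at 50°N:
f = 2Ω sin φ = 2 × 7.29×10⁻⁵ × sin 50° = 1.12×10⁻⁴ s⁻¹
Component geostrophic relations (x east, y north):
u_g = −(1/(fρ)) ∂P/∂y,  v_g = (1/(fρ)) ∂P/∂x
u_g = −(−1.5×10⁻³)/(1.12×10⁻⁴ × 1.18) = 11.4 m/s;  v_g = (−0.75×10⁻³)/(1.12×10⁻⁴ × 1.18) = −5.69 m/s
|V_g| = √(u_g² + v_g²) = 12.7 m/s

13 m/s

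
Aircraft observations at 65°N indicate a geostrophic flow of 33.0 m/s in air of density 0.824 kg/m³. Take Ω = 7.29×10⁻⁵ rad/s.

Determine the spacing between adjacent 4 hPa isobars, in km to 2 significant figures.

110 km

Coriolis parameter at 65°N:
f = 2Ω sin φ = 2 × 7.29×10⁻⁵ × sin 65° = 1.32×10⁻⁴ s⁻¹
Geostrophic balance rearranged: |∂P/∂n| = f ρ V_g
|∂P/∂n| = 1.32×10⁻⁴ × 0.824 × 33.0 = 3.59×10⁻³ Pa/m
Isobar spacing: Δn = ΔP/|∂P/∂n| = 400 Pa / 3.59×10⁻³ Pa/m = 111323 m ≈ 110 km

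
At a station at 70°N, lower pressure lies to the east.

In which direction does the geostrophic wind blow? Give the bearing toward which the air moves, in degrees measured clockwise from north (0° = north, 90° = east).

180°

The pressure-gradient force points toward the east (bearing 090°).
Geostrophic balance: in the Northern Hemisphere the Coriolis force deflects motion to the right, so the geostrophic wind blows 90° to the right of the pressure-gradient force (low pressure on the left).
Rotating 090° by 90° clockwise gives 180° — the wind blows toward the south.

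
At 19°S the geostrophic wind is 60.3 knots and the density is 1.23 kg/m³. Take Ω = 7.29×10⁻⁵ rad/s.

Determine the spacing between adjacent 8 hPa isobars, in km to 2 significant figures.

Coriolis parameter at 19°S:
f = 2Ω sin φ = 2 × 7.29×10⁻⁵ × sin 19° = 4.75×10⁻⁵ s⁻¹
Wind speed in SI: 60.3 knots = 31.0 m/s
Geostrophic balance rearranged: |∂P/∂n| = f ρ V_g
|∂P/∂n| = 4.75×10⁻⁵ × 1.23 × 31.0 = 1.81×10⁻³ Pa/m
Isobar spacing: Δn = ΔP/|∂P/∂n| = 800 Pa / 1.81×10⁻³ Pa/m = 441703 m ≈ 440 km

440 km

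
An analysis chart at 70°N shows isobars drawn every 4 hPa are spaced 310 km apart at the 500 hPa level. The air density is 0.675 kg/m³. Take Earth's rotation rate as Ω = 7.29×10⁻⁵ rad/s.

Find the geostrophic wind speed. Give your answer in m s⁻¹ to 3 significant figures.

Coriolis parameter at 70°N:
f = 2Ω sin φ = 2 × 7.29×10⁻⁵ × sin 70° = 1.37×10⁻⁴ s⁻¹
Pressure gradient: |∂P/∂n| = 400 Pa / 310000 m = 1.29×10⁻³ Pa/m
Geostrophic balance (pressure-gradient force = Coriolis force):
V_g = (1/(fρ)) |∂P/∂n| = 1.29×10⁻³ / (1.37×10⁻⁴ × 0.675) = 14.0 m/s

14.0 m s⁻¹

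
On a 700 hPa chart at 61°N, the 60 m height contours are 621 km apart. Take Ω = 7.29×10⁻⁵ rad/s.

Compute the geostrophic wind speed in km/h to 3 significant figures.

26.8 km/h

Coriolis parameter at 61°N:
f = 2Ω sin φ = 2 × 7.29×10⁻⁵ × sin 61° = 1.28×10⁻⁴ s⁻¹
Height gradient: |∂Z/∂n| = 60 m / 621000 m = 9.66×10⁻⁵
On a pressure surface, geostrophic balance gives V_g = (g/f)|∂Z/∂n|:
V_g = 9.81 × 9.66×10⁻⁵ / 1.28×10⁻⁴ = 7.43 m/s
Converting: 7.43 m/s × 3.6 = 26.8 km/h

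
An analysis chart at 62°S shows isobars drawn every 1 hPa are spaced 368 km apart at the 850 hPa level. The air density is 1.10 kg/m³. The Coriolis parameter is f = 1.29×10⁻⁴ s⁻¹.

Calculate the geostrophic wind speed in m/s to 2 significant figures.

Pressure gradient: |∂P/∂n| = 100 Pa / 368000 m = 2.72×10⁻⁴ Pa/m
Geostrophic balance (pressure-gradient force = Coriolis force):
V_g = (1/(fρ)) |∂P/∂n| = 2.72×10⁻⁴ / (1.29×10⁻⁴ × 1.10) = 1.92 m/s

1.9 m/s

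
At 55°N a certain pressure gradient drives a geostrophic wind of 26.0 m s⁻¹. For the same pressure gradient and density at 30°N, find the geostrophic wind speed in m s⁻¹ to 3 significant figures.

With the same pressure gradient and density, V_g ∝ 1/f ∝ 1/sin φ.
V₂ = V₁ · sin φ₁ / sin φ₂ = 26.0 × sin 55° / sin 30°
V₂ = 26.0 × 0.8192/0.5000 = 42.6 m s⁻¹

42.6 m s⁻¹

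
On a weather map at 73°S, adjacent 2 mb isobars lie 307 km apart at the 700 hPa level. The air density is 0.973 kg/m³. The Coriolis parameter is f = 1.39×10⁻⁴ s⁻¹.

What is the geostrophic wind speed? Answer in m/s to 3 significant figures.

4.82 m/s

Pressure gradient: |∂P/∂n| = 200 Pa / 307000 m = 6.51×10⁻⁴ Pa/m
Geostrophic balance (pressure-gradient force = Coriolis force):
V_g = (1/(fρ)) |∂P/∂n| = 6.51×10⁻⁴ / (1.39×10⁻⁴ × 0.973) = 4.82 m/s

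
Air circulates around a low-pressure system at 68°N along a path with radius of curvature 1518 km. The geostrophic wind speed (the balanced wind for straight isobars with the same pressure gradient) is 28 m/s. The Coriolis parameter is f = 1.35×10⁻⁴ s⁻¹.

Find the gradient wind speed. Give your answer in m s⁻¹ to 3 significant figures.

Around a low, centrifugal force acts outward with Coriolis, so pressure-gradient force balances both:
(1/ρ)|∂P/∂n| = fV + V²/R  →  V² + fR·V − fR·V_g = 0
With fR = 1.35×10⁻⁴ × 1518×10³ m = 205 m/s:
V = [−fR + √((fR)² + 4 fR V_g)]/2 = [−205 + √(205² + 4×205×28)]/2 = 25 m/s
Subgeostrophic (V < V_g = 28 m/s), as expected around a low.

25.0 m s⁻¹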